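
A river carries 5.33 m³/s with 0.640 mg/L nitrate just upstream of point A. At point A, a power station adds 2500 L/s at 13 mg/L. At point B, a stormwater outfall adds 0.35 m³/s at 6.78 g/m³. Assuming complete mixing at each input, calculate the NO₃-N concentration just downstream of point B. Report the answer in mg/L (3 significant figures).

4.68 mg/L

2500 L/s = 2.5 m³/s.
After input A: C = (5.33·0.64 + 2.5·13) / 7.83 = 4.586 mg/L.
After input B: C = (7.83·4.586 + 0.35·6.78) / 8.18 = 4.68 mg/L.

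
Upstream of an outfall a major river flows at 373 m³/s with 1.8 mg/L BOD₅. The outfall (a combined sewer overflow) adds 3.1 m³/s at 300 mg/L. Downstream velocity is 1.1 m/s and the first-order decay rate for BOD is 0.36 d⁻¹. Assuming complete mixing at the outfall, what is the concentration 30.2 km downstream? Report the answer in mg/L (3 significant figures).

3.80 mg/L

After complete mixing, C₀ = (3.1·300 + 373·1.8) / 376.1 = 4.258 mg/L.
Travel time t = 3.02e+04 m / 1.1 m/s = 2.745e+04 s = 0.3178 d.
C = 4.258·exp(−0.36·0.3178) = 4.258·0.8919 = 3.798 mg/L.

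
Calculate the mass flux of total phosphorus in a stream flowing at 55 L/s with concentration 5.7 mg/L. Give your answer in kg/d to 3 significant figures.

55 L/s = 0.055 m³/s.
Mass flux = Q·C = 0.055 m³/s × 5.7 g/m³ = 0.3135 g/s.
= 0.3135 g/s × 86.4 = 27.09 kg/d.

27.1 kg/d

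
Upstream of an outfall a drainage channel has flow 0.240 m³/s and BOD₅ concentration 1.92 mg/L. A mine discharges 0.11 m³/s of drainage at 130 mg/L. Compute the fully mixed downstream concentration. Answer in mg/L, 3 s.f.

Conservation of mass across the mixing zone: C = (0.11·130 + 0.24·1.92) / (0.11 + 0.24) = 14.76/0.35 = 42.17 mg/L.

42.2 mg/L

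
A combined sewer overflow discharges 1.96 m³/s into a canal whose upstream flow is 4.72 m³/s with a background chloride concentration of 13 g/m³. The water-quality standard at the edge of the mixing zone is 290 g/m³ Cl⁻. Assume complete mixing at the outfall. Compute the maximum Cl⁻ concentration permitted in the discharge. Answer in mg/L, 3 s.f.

Mass balance: 290·6.68 = 1.96·Cₑ + 4.72·13.
Cₑ = (1937 − 61.36) / 1.96 = 957.1 mg/L.

957 mg/L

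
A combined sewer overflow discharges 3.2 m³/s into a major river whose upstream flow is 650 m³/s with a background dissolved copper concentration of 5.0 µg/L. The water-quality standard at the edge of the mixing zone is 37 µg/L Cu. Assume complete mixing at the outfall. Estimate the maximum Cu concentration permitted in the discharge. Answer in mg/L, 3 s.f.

5.0 µg/L = 0.005 mg/L.
37 µg/L = 0.037 mg/L.
Mass balance: 0.037·653.2 = 3.2·Cₑ + 650·0.005.
Cₑ = (24.17 − 3.25) / 3.2 = 6.537 mg/L.

6.54 mg/L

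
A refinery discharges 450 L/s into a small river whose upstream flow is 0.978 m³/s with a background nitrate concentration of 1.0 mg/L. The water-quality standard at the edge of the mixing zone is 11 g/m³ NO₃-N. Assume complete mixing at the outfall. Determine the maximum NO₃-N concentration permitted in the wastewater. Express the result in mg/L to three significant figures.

450 L/s = 0.45 m³/s.
Mass balance: 11·1.428 = 0.45·Cₑ + 0.978·1.
Cₑ = (15.71 − 0.978) / 0.45 = 32.73 mg/L.

32.7 mg/L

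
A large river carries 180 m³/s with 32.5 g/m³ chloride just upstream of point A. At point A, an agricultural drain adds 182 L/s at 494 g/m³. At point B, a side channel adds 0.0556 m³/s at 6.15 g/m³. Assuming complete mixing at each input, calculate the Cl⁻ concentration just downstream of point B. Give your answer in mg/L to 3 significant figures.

182 L/s = 0.182 m³/s.
After input A: C = (180·32.5 + 0.182·494) / 180.2 = 32.97 mg/L.
After input B: C = (180.2·32.97 + 0.0556·6.15) / 180.2 = 32.96 mg/L.

33.0 mg/L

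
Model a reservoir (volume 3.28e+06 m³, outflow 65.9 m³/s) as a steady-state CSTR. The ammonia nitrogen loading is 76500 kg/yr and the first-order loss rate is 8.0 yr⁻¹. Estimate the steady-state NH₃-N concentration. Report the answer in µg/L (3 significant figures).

Outflow Q = 65.9 m³/s × 3.156e+07 s/yr = 2.08e+09 m³/yr.
Steady-state CSTR mass balance: W = Q·C + k·V·C, so C = W/(Q + kV).
Q + kV = 2.08e+09 + 8.0·3.28e+06 = 2.106e+09 m³/yr.
C = 76500/2.106e+09 = 3.633e-05 kg/m³ = 0.03633 mg/L = 36.33 µg/L.

36.3 µg/L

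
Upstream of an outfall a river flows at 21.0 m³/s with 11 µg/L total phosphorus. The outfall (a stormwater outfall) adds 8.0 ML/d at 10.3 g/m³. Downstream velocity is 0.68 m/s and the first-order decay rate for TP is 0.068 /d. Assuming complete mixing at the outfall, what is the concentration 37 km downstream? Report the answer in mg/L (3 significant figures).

8.0 ML/d = 0.09259 m³/s.
11 µg/L = 0.011 mg/L.
After complete mixing, C₀ = (0.09259·10.3 + 21·0.011) / 21.09 = 0.05617 mg/L.
Travel time t = 3.7e+04 m / 0.68 m/s = 5.441e+04 s = 0.6298 d.
C = 0.05617·exp(−0.068·0.6298) = 0.05617·0.9581 = 0.05381 mg/L.

0.0538 mg/L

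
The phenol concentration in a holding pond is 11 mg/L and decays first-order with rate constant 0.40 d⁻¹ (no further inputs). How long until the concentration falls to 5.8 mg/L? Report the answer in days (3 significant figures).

t = ln(C₀/C)/k = ln(11/5.8)/0.40 = 0.64/0.40 = 1.6 d.

1.60 d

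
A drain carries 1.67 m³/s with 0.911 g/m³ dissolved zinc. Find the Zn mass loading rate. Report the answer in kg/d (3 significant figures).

131 kg/d

Mass flux = Q·C = 1.67 m³/s × 0.911 g/m³ = 1.521 g/s.
= 1.521 g/s × 86.4 = 131.4 kg/d.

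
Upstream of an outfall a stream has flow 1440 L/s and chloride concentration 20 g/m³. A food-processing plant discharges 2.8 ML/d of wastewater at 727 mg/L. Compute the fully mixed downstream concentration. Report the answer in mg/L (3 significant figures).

2.8 ML/d = 0.03241 m³/s.
1440 L/s = 1.44 m³/s.
Conservation of mass across the mixing zone: C = (0.03241·727 + 1.44·20) / (0.03241 + 1.44) = 52.36/1.472 = 35.56 mg/L.

35.6 mg/L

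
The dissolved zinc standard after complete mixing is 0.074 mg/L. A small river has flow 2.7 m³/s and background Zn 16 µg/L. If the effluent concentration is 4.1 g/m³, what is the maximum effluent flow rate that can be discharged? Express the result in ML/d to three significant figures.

16 µg/L = 0.016 mg/L.
Mass balance at complete mixing: C_std·(Q_w + Q_r) = Q_w·C_e + Q_r·C_b.
Rearranging, Q_w = Q_r·(C_std − C_b)/(C_e − C_std) = 2.7·(0.074 − 0.016) / (4.1 − 0.074) = 0.0389 m³/s.
= 3.361 ML/d.

3.36 ML/d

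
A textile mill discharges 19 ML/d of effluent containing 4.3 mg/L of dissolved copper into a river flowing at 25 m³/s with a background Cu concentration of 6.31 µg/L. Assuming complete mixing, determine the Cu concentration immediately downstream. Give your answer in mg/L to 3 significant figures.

19 ML/d = 0.2199 m³/s.
6.31 µg/L = 0.00631 mg/L.
Conservation of mass across the mixing zone: C = (0.2199·4.3 + 25·0.00631) / (0.2199 + 25) = 1.103/25.22 = 0.04375 mg/L.

0.0437 mg/L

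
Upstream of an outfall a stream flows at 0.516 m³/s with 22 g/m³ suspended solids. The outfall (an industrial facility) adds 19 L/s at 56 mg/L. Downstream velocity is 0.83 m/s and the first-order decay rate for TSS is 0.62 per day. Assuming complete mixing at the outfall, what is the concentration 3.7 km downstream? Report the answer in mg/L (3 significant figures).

22.5 mg/L

19 L/s = 0.019 m³/s.
After complete mixing, C₀ = (0.019·56 + 0.516·22) / 0.535 = 23.21 mg/L.
Travel time t = 3700 m / 0.83 m/s = 4458 s = 0.0516 d.
C = 23.21·exp(−0.62·0.0516) = 23.21·0.9685 = 22.48 mg/L.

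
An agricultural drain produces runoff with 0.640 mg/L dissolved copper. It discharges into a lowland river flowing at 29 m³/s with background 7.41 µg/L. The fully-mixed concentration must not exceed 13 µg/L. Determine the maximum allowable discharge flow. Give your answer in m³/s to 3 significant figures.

0.259 m³/s

7.41 µg/L = 0.00741 mg/L.
13 µg/L = 0.013 mg/L.
Mass balance at complete mixing: C_std·(Q_w + Q_r) = Q_w·C_e + Q_r·C_b.
Rearranging, Q_w = Q_r·(C_std − C_b)/(C_e − C_std) = 29·(0.013 − 0.00741) / (0.64 − 0.013) = 0.2585 m³/s.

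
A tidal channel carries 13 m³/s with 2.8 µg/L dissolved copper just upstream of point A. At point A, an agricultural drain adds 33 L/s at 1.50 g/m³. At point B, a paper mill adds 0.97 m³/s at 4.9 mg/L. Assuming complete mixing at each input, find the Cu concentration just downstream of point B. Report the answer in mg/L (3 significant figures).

2.8 µg/L = 0.0028 mg/L.
33 L/s = 0.033 m³/s.
After input A: C = (13·0.0028 + 0.033·1.5) / 13.03 = 0.006591 mg/L.
After input B: C = (13.03·0.006591 + 0.97·4.9) / 14 = 0.3456 mg/L.

0.346 mg/L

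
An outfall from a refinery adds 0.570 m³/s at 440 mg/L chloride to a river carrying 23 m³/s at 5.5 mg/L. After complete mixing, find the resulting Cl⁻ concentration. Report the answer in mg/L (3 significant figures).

Flow-weighted mixing gives C = (0.57·440 + 23·5.5) / (0.57 + 23) = 377.3/23.57 = 16.01 mg/L.

16.0 mg/L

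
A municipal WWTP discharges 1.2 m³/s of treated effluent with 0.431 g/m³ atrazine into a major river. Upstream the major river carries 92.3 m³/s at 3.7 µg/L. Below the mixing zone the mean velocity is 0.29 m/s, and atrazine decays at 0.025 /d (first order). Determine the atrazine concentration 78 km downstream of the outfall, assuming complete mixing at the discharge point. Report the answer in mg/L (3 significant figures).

0.00850 mg/L

3.7 µg/L = 0.0037 mg/L.
After complete mixing, C₀ = (1.2·0.431 + 92.3·0.0037) / 93.5 = 0.009184 mg/L.
Travel time t = 7.8e+04 m / 0.29 m/s = 2.69e+05 s = 3.113 d.
C = 0.009184·exp(−0.025·3.113) = 0.009184·0.9251 = 0.008496 mg/L.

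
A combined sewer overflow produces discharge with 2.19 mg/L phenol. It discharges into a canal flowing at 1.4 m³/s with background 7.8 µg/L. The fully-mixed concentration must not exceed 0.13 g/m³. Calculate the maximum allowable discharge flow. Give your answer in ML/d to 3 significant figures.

7.8 µg/L = 0.0078 mg/L.
Mass balance at complete mixing: C_std·(Q_w + Q_r) = Q_w·C_e + Q_r·C_b.
Rearranging, Q_w = Q_r·(C_std − C_b)/(C_e − C_std) = 1.4·(0.13 − 0.0078) / (2.19 − 0.13) = 0.08305 m³/s.
= 7.175 ML/d.

7.18 ML/d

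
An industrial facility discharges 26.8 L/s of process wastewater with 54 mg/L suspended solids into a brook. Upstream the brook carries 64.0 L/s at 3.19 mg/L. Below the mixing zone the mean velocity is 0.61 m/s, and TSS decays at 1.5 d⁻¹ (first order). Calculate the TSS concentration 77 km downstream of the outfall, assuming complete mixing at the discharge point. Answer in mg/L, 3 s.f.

26.8 L/s = 0.0268 m³/s.
64.0 L/s = 0.064 m³/s.
After complete mixing, C₀ = (0.0268·54 + 0.064·3.19) / 0.0908 = 18.19 mg/L.
Travel time t = 7.7e+04 m / 0.61 m/s = 1.262e+05 s = 1.461 d.
C = 18.19·exp(−1.5·1.461) = 18.19·0.1118 = 2.032 mg/L.

2.03 mg/L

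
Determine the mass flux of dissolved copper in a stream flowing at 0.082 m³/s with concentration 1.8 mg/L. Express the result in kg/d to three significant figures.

Mass flux = Q·C = 0.082 m³/s × 1.8 g/m³ = 0.1476 g/s.
= 0.1476 g/s × 86.4 = 12.75 kg/d.

12.8 kg/d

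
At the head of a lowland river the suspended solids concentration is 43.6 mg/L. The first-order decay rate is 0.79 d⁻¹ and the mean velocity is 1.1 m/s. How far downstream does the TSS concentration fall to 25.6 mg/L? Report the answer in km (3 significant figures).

From C = C₀·e^(−kt), t = ln(C₀/C)/k = ln(43.6/25.6)/0.79 = 0.5325/0.79 = 0.674 d.
Distance = v·t = 1.1 m/s × 5.823e+04 s = 6.406e+04 m = 64.06 km.

64.1 km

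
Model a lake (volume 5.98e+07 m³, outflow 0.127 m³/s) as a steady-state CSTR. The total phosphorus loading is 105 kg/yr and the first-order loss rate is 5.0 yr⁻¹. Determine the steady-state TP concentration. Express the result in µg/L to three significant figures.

Outflow Q = 0.127 m³/s × 3.156e+07 s/yr = 4.008e+06 m³/yr.
Steady-state CSTR mass balance: W = Q·C + k·V·C, so C = W/(Q + kV).
Q + kV = 4.008e+06 + 5.0·5.98e+07 = 3.03e+08 m³/yr.
C = 105/3.03e+08 = 3.465e-07 kg/m³ = 0.0003465 mg/L = 0.3465 µg/L.

0.347 µg/L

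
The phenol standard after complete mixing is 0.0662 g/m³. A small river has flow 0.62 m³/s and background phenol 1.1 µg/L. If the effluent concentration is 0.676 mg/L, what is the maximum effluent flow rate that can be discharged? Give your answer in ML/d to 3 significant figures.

1.1 µg/L = 0.0011 mg/L.
Mass balance at complete mixing: C_std·(Q_w + Q_r) = Q_w·C_e + Q_r·C_b.
Rearranging, Q_w = Q_r·(C_std − C_b)/(C_e − C_std) = 0.62·(0.0662 − 0.0011) / (0.676 − 0.0662) = 0.06619 m³/s.
= 5.719 ML/d.

5.72 ML/d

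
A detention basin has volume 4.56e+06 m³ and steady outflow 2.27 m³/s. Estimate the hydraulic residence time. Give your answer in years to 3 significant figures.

0.0637 yr

Q = 2.27 m³/s × 3.156e+07 s/yr = 7.164e+07 m³/yr.
Hydraulic residence time τ = V/Q = 4.56e+06/7.164e+07 = 0.06366 yr.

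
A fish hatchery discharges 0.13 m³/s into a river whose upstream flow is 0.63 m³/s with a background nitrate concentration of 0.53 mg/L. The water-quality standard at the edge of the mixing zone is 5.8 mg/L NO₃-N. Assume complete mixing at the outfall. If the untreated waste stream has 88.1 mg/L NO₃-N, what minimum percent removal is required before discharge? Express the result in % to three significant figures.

Mass balance: 5.8·0.76 = 0.13·Cₑ + 0.63·0.53.
Cₑ = (4.408 − 0.3339) / 0.13 = 31.34 mg/L.
Required removal = 1 − 31.34/88.1 = 64.43 %.

64.4 %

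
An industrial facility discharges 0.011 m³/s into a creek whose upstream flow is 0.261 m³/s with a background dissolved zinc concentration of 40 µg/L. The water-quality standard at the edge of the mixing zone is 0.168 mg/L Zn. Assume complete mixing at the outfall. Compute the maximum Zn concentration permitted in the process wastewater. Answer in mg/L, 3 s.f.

40 µg/L = 0.04 mg/L.
Mass balance: 0.168·0.272 = 0.011·Cₑ + 0.261·0.04.
Cₑ = (0.0457 − 0.01044) / 0.011 = 3.205 mg/L.

3.21 mg/L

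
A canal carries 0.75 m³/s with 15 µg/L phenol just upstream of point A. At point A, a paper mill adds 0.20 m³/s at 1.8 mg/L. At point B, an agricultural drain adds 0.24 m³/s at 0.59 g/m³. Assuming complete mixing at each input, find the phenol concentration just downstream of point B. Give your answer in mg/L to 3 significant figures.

0.431 mg/L

15 µg/L = 0.015 mg/L.
After input A: C = (0.75·0.015 + 0.2·1.8) / 0.95 = 0.3908 mg/L.
After input B: C = (0.95·0.3908 + 0.24·0.59) / 1.19 = 0.431 mg/L.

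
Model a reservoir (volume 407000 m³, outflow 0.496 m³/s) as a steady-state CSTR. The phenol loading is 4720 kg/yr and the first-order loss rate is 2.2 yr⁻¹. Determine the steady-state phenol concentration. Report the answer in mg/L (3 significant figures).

Outflow Q = 0.496 m³/s × 3.156e+07 s/yr = 1.565e+07 m³/yr.
Steady-state CSTR mass balance: W = Q·C + k·V·C, so C = W/(Q + kV).
Q + kV = 1.565e+07 + 2.2·407000 = 1.655e+07 m³/yr.
C = 4720/1.655e+07 = 0.0002852 kg/m³ = 0.2852 mg/L.

0.285 mg/L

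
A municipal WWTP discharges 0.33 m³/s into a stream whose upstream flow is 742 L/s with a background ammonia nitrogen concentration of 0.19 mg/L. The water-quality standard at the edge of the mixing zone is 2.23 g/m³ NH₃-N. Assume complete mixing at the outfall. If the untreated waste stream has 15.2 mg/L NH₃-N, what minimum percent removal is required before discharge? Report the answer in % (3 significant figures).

55.2 %

742 L/s = 0.742 m³/s.
Mass balance: 2.23·1.072 = 0.33·Cₑ + 0.742·0.19.
Cₑ = (2.391 − 0.141) / 0.33 = 6.817 mg/L.
Required removal = 1 − 6.817/15.2 = 55.15 %.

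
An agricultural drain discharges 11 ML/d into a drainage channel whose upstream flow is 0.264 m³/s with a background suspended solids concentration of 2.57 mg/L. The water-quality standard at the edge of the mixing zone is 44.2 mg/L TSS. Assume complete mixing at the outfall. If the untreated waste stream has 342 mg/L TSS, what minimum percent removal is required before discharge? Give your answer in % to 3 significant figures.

11 ML/d = 0.1273 m³/s.
Mass balance: 44.2·0.3913 = 0.1273·Cₑ + 0.264·2.57.
Cₑ = (17.3 − 0.6785) / 0.1273 = 130.5 mg/L.
Required removal = 1 − 130.5/342 = 61.84 %.

61.8 %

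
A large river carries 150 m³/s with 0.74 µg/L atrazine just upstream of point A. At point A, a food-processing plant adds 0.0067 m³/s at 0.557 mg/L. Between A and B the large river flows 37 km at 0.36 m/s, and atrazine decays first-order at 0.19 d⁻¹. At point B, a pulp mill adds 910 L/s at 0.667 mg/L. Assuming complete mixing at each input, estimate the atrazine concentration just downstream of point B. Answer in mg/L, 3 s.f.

0.00463 mg/L

0.74 µg/L = 0.00074 mg/L.
After input A: C = (150·0.00074 + 0.0067·0.557) / 150 = 0.0007648 mg/L.
Over the 37 km reach to input B (t = 1.028e+05 s = 1.19 d), decay gives C = 0.0007648·exp(−0.19·1.19) = 0.0006101 mg/L.
910 L/s = 0.91 m³/s.
After input B: C = (150·0.0006101 + 0.91·0.667) / 150.9 = 0.004628 mg/L.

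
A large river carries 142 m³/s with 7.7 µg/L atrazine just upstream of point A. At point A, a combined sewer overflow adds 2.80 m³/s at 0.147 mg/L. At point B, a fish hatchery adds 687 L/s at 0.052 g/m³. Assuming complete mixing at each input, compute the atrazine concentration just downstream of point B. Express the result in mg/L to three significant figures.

0.0106 mg/L

7.7 µg/L = 0.0077 mg/L.
After input A: C = (142·0.0077 + 2.8·0.147) / 144.8 = 0.01039 mg/L.
687 L/s = 0.687 m³/s.
After input B: C = (144.8·0.01039 + 0.687·0.052) / 145.5 = 0.01059 mg/L.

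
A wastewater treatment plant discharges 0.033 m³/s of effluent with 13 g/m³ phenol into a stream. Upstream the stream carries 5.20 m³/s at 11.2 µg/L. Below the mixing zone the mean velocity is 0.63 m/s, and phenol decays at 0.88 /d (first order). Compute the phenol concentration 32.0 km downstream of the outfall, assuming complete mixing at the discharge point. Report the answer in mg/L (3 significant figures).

0.0555 mg/L

11.2 µg/L = 0.0112 mg/L.
After complete mixing, C₀ = (0.033·13 + 5.2·0.0112) / 5.233 = 0.09311 mg/L.
Travel time t = 3.2e+04 m / 0.63 m/s = 5.079e+04 s = 0.5879 d.
C = 0.09311·exp(−0.88·0.5879) = 0.09311·0.5961 = 0.0555 mg/L.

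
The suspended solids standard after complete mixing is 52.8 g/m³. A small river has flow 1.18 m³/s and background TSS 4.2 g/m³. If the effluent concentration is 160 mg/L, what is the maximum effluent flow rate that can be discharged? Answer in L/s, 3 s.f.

535 L/s

Mass balance at complete mixing: C_std·(Q_w + Q_r) = Q_w·C_e + Q_r·C_b.
Rearranging, Q_w = Q_r·(C_std − C_b)/(C_e − C_std) = 1.18·(52.8 − 4.2) / (160 − 52.8) = 0.535 m³/s.
= 535 L/s.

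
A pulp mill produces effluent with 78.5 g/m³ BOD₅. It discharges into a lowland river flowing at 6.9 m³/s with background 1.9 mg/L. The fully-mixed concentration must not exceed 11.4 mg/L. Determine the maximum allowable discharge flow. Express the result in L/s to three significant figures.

977 L/s

Mass balance at complete mixing: C_std·(Q_w + Q_r) = Q_w·C_e + Q_r·C_b.
Rearranging, Q_w = Q_r·(C_std − C_b)/(C_e − C_std) = 6.9·(11.4 − 1.9) / (78.5 − 11.4) = 0.9769 m³/s.
= 976.9 L/s.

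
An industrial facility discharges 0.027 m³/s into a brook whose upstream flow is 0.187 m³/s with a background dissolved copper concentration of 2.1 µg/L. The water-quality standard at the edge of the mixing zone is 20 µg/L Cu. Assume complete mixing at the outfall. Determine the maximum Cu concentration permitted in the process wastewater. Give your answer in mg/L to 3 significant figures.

0.144 mg/L

2.1 µg/L = 0.0021 mg/L.
20 µg/L = 0.02 mg/L.
Mass balance: 0.02·0.214 = 0.027·Cₑ + 0.187·0.0021.
Cₑ = (0.00428 − 0.0003927) / 0.027 = 0.144 mg/L.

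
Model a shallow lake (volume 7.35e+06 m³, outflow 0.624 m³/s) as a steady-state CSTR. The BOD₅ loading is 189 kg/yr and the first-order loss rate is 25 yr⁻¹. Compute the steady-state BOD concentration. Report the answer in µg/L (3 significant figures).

0.929 µg/L

Outflow Q = 0.624 m³/s × 3.156e+07 s/yr = 1.969e+07 m³/yr.
Steady-state CSTR mass balance: W = Q·C + k·V·C, so C = W/(Q + kV).
Q + kV = 1.969e+07 + 25·7.35e+06 = 2.034e+08 m³/yr.
C = 189/2.034e+08 = 9.29e-07 kg/m³ = 0.000929 mg/L = 0.929 µg/L.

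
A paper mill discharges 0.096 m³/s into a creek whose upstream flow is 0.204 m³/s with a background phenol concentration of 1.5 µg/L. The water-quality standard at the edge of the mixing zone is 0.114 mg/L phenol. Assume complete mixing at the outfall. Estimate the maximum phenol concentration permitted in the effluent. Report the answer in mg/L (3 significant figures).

0.353 mg/L

1.5 µg/L = 0.0015 mg/L.
Mass balance: 0.114·0.3 = 0.096·Cₑ + 0.204·0.0015.
Cₑ = (0.0342 − 0.000306) / 0.096 = 0.3531 mg/L.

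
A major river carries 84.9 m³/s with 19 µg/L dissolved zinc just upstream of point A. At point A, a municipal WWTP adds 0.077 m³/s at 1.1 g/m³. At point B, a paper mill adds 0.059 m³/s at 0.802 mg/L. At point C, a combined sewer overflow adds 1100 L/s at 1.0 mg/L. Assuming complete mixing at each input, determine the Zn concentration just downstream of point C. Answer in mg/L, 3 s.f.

0.0330 mg/L

19 µg/L = 0.019 mg/L.
After input A: C = (84.9·0.019 + 0.077·1.1) / 84.98 = 0.01998 mg/L.
After input B: C = (84.98·0.01998 + 0.059·0.802) / 85.04 = 0.02052 mg/L.
1100 L/s = 1.1 m³/s.
After input C: C = (85.04·0.02052 + 1.1·1) / 86.14 = 0.03303 mg/L.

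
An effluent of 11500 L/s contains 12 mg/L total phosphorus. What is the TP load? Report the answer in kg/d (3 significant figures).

11900 kg/d

11500 L/s = 11.5 m³/s.
Mass flux = Q·C = 11.5 m³/s × 12 g/m³ = 138 g/s.
= 138 g/s × 86.4 = 1.192e+04 kg/d.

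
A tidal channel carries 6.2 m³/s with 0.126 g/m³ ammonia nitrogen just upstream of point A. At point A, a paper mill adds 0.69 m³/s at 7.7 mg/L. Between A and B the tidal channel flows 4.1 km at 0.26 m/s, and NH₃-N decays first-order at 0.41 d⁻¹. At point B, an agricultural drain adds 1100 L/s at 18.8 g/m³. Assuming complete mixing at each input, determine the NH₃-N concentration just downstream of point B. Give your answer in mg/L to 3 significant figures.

3.30 mg/L

After input A: C = (6.2·0.126 + 0.69·7.7) / 6.89 = 0.8845 mg/L.
Over the 4.1 km reach to input B (t = 1.577e+04 s = 0.1825 d), decay gives C = 0.8845·exp(−0.41·0.1825) = 0.8207 mg/L.
1100 L/s = 1.1 m³/s.
After input B: C = (6.89·0.8207 + 1.1·18.8) / 7.99 = 3.296 mg/L.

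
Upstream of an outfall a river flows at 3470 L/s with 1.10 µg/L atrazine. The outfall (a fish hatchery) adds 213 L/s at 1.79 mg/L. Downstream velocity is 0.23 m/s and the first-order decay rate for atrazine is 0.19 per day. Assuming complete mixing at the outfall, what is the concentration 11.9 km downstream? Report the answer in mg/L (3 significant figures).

213 L/s = 0.213 m³/s.
3470 L/s = 3.47 m³/s.
1.10 µg/L = 0.0011 mg/L.
After complete mixing, C₀ = (0.213·1.79 + 3.47·0.0011) / 3.683 = 0.1046 mg/L.
Travel time t = 1.19e+04 m / 0.23 m/s = 5.174e+04 s = 0.5988 d.
C = 0.1046·exp(−0.19·0.5988) = 0.1046·0.8925 = 0.09331 mg/L.

0.0933 mg/L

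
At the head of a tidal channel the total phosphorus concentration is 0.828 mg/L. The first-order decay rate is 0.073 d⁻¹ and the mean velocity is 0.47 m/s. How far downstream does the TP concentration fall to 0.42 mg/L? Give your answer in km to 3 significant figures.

378 km

From C = C₀·e^(−kt), t = ln(C₀/C)/k = ln(0.828/0.42)/0.073 = 0.6788/0.073 = 9.298 d.
Distance = v·t = 0.47 m/s × 8.034e+05 s = 3.776e+05 m = 377.6 km.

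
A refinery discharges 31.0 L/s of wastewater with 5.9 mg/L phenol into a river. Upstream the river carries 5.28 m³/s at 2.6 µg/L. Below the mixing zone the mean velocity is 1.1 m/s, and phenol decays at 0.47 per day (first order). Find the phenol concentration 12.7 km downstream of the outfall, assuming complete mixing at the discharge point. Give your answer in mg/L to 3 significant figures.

0.0348 mg/L

31.0 L/s = 0.031 m³/s.
2.6 µg/L = 0.0026 mg/L.
After complete mixing, C₀ = (0.031·5.9 + 5.28·0.0026) / 5.311 = 0.03702 mg/L.
Travel time t = 1.27e+04 m / 1.1 m/s = 1.155e+04 s = 0.1336 d.
C = 0.03702·exp(−0.47·0.1336) = 0.03702·0.9391 = 0.03477 mg/L.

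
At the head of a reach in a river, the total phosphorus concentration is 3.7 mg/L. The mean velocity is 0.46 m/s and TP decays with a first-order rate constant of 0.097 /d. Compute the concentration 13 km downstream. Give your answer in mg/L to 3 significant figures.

3.58 mg/L

Travel time t = 13 km / 0.46 m/s = 1.3e+04/0.46 = 2.826e+04 s = 0.3271 d.
First-order decay: C = 3.7·exp(−0.097·0.3271) = 3.7·0.9688 = 3.584 mg/L.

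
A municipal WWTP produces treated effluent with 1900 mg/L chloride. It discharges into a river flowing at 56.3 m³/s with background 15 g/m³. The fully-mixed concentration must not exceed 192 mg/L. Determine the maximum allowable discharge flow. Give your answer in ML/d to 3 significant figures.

Mass balance at complete mixing: C_std·(Q_w + Q_r) = Q_w·C_e + Q_r·C_b.
Rearranging, Q_w = Q_r·(C_std − C_b)/(C_e − C_std) = 56.3·(192 − 15) / (1900 − 192) = 5.834 m³/s.
= 504.1 ML/d.

504 ML/d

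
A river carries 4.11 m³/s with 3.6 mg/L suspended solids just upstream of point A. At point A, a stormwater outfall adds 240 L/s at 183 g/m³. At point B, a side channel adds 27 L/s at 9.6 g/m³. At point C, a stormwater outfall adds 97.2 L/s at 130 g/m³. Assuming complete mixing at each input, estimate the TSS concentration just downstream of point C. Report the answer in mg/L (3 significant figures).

16.0 mg/L

240 L/s = 0.24 m³/s.
After input A: C = (4.11·3.6 + 0.24·183) / 4.35 = 13.5 mg/L.
27 L/s = 0.027 m³/s.
After input B: C = (4.35·13.5 + 0.027·9.6) / 4.377 = 13.47 mg/L.
97.2 L/s = 0.0972 m³/s.
After input C: C = (4.377·13.47 + 0.0972·130) / 4.474 = 16.01 mg/L.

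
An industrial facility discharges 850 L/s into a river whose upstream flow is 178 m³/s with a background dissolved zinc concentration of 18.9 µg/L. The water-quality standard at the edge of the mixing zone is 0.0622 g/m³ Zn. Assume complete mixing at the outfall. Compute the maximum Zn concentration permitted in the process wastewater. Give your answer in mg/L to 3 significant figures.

9.13 mg/L

850 L/s = 0.85 m³/s.
18.9 µg/L = 0.0189 mg/L.
Mass balance: 0.0622·178.8 = 0.85·Cₑ + 178·0.0189.
Cₑ = (11.12 − 3.364) / 0.85 = 9.13 mg/L.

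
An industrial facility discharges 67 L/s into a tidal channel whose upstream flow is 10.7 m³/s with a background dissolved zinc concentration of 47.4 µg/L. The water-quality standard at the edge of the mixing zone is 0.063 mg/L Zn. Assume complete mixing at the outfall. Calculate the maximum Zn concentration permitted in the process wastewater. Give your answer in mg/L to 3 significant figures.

2.55 mg/L

67 L/s = 0.067 m³/s.
47.4 µg/L = 0.0474 mg/L.
Mass balance: 0.063·10.77 = 0.067·Cₑ + 10.7·0.0474.
Cₑ = (0.6783 − 0.5072) / 0.067 = 2.554 mg/L.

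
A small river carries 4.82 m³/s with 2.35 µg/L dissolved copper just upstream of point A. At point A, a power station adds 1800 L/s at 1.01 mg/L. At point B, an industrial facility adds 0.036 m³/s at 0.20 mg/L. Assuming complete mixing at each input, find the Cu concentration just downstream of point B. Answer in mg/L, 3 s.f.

0.276 mg/L

2.35 µg/L = 0.00235 mg/L.
1800 L/s = 1.8 m³/s.
After input A: C = (4.82·0.00235 + 1.8·1.01) / 6.62 = 0.2763 mg/L.
After input B: C = (6.62·0.2763 + 0.036·0.2) / 6.656 = 0.2759 mg/L.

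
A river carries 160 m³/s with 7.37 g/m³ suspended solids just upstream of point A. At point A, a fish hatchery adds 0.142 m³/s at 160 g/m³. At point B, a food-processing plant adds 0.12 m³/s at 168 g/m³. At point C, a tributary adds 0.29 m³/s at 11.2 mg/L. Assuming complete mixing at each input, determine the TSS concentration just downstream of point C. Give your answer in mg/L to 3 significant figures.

After input A: C = (160·7.37 + 0.142·160) / 160.1 = 7.505 mg/L.
After input B: C = (160.1·7.505 + 0.12·168) / 160.3 = 7.626 mg/L.
After input C: C = (160.3·7.626 + 0.29·11.2) / 160.6 = 7.632 mg/L.

7.63 mg/L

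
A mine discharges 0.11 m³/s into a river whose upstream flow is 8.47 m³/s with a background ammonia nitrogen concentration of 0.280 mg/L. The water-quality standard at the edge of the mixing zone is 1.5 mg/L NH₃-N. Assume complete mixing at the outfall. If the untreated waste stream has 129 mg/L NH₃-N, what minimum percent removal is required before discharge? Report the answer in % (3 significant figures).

26.0 %

Mass balance: 1.5·8.58 = 0.11·Cₑ + 8.47·0.28.
Cₑ = (12.87 − 2.372) / 0.11 = 95.44 mg/L.
Required removal = 1 − 95.44/129 = 26.02 %.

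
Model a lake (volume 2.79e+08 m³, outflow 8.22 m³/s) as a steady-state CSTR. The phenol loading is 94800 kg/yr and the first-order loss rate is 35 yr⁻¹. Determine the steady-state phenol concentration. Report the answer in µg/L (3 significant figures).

9.46 µg/L

Outflow Q = 8.22 m³/s × 3.156e+07 s/yr = 2.594e+08 m³/yr.
Steady-state CSTR mass balance: W = Q·C + k·V·C, so C = W/(Q + kV).
Q + kV = 2.594e+08 + 35·2.79e+08 = 1.002e+10 m³/yr.
C = 94800/1.002e+10 = 9.457e-06 kg/m³ = 0.009457 mg/L = 9.457 µg/L.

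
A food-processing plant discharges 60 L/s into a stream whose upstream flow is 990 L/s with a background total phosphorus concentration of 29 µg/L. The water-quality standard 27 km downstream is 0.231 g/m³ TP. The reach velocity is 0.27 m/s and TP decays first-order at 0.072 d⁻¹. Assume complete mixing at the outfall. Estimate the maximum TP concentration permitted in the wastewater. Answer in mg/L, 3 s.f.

3.92 mg/L

60 L/s = 0.06 m³/s.
990 L/s = 0.99 m³/s.
29 µg/L = 0.029 mg/L.
Travel time to the compliance point: t = 2.7e+04/0.27 = 1e+05 s = 1.157 d; decay factor exp(−0.072·1.157) = 0.92.
So the concentration just after mixing may be at most 0.231/0.92 = 0.2511 mg/L.
Mass balance: 0.2511·1.05 = 0.06·Cₑ + 0.99·0.029.
Cₑ = (0.2636 − 0.02871) / 0.06 = 3.915 mg/L.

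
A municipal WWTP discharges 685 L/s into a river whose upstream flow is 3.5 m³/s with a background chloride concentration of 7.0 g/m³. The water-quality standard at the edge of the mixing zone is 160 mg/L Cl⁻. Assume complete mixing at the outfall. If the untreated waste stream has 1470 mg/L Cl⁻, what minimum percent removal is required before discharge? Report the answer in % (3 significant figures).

35.9 %

685 L/s = 0.685 m³/s.
Mass balance: 160·4.185 = 0.685·Cₑ + 3.5·7.
Cₑ = (669.6 − 24.5) / 0.685 = 941.8 mg/L.
Required removal = 1 − 941.8/1470 = 35.94 %.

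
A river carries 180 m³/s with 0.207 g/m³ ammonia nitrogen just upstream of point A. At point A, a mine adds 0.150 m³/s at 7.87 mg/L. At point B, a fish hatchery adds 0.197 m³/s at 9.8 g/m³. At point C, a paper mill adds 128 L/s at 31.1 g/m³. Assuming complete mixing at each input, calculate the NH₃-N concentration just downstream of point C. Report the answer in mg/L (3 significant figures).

After input A: C = (180·0.207 + 0.15·7.87) / 180.2 = 0.2134 mg/L.
After input B: C = (180.2·0.2134 + 0.197·9.8) / 180.3 = 0.2239 mg/L.
128 L/s = 0.128 m³/s.
After input C: C = (180.3·0.2239 + 0.128·31.1) / 180.5 = 0.2458 mg/L.

0.246 mg/L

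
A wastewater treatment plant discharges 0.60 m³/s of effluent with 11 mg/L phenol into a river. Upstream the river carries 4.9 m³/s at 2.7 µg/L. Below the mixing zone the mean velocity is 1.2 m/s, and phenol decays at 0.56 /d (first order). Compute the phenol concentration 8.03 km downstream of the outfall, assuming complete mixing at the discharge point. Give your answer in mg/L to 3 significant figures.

1.15 mg/L

2.7 µg/L = 0.0027 mg/L.
After complete mixing, C₀ = (0.6·11 + 4.9·0.0027) / 5.5 = 1.202 mg/L.
Travel time t = 8030 m / 1.2 m/s = 6692 s = 0.07745 d.
C = 1.202·exp(−0.56·0.07745) = 1.202·0.9576 = 1.151 mg/L.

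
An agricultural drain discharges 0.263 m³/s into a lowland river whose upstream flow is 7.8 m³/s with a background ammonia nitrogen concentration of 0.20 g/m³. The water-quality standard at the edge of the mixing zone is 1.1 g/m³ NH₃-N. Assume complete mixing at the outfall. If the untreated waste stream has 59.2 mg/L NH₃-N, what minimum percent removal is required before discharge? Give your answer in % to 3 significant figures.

53.1 %

Mass balance: 1.1·8.063 = 0.263·Cₑ + 7.8·0.2.
Cₑ = (8.869 − 1.56) / 0.263 = 27.79 mg/L.
Required removal = 1 − 27.79/59.2 = 53.05 %.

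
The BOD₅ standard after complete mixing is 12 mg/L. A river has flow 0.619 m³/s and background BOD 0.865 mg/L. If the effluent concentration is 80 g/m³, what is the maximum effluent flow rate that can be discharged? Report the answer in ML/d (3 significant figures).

8.76 ML/d

Mass balance at complete mixing: C_std·(Q_w + Q_r) = Q_w·C_e + Q_r·C_b.
Rearranging, Q_w = Q_r·(C_std − C_b)/(C_e − C_std) = 0.619·(12 − 0.865) / (80 − 12) = 0.1014 m³/s.
= 8.758 ML/d.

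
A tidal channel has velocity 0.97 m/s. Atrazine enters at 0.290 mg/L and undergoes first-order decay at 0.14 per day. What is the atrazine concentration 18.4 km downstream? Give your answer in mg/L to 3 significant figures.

Travel time t = 18.4 km / 0.97 m/s = 1.84e+04/0.97 = 1.897e+04 s = 0.2195 d.
First-order decay: C = 0.290·exp(−0.14·0.2195) = 0.290·0.9697 = 0.2812 mg/L.

0.281 mg/L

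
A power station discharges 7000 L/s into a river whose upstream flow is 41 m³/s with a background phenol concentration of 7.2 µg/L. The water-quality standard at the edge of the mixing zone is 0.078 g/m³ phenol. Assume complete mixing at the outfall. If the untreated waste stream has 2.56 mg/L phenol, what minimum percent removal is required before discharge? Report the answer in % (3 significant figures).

80.8 %

7000 L/s = 7 m³/s.
7.2 µg/L = 0.0072 mg/L.
Mass balance: 0.078·48 = 7·Cₑ + 41·0.0072.
Cₑ = (3.744 − 0.2952) / 7 = 0.4927 mg/L.
Required removal = 1 − 0.4927/2.56 = 80.75 %.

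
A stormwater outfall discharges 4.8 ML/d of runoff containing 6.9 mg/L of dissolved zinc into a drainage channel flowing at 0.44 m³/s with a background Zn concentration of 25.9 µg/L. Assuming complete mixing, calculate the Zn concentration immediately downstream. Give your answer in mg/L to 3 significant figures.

4.8 ML/d = 0.05556 m³/s.
25.9 µg/L = 0.0259 mg/L.
Flow-weighted mixing gives C = (0.05556·6.9 + 0.44·0.0259) / (0.05556 + 0.44) = 0.3947/0.4956 = 0.7965 mg/L.

0.797 mg/L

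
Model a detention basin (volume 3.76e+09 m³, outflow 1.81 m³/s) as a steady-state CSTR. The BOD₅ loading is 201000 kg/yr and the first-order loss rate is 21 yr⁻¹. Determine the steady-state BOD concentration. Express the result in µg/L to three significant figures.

2.54 µg/L

Outflow Q = 1.81 m³/s × 3.156e+07 s/yr = 5.712e+07 m³/yr.
Steady-state CSTR mass balance: W = Q·C + k·V·C, so C = W/(Q + kV).
Q + kV = 5.712e+07 + 21·3.76e+09 = 7.902e+10 m³/yr.
C = 201000/7.902e+10 = 2.544e-06 kg/m³ = 0.002544 mg/L = 2.544 µg/L.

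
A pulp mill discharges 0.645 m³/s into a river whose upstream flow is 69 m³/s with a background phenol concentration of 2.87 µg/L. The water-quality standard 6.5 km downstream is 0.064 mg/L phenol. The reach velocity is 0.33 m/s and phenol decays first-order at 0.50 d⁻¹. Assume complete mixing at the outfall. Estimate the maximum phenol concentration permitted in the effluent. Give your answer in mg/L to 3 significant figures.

2.87 µg/L = 0.00287 mg/L.
Travel time to the compliance point: t = 6500/0.33 = 1.97e+04 s = 0.228 d; decay factor exp(−0.50·0.228) = 0.8923.
So the concentration just after mixing may be at most 0.064/0.8923 = 0.07173 mg/L.
Mass balance: 0.07173·69.64 = 0.645·Cₑ + 69·0.00287.
Cₑ = (4.995 − 0.198) / 0.645 = 7.438 mg/L.

7.44 mg/L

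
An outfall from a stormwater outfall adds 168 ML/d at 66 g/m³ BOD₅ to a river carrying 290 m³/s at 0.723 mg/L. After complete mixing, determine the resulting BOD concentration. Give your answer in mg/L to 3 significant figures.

1.16 mg/L

168 ML/d = 1.944 m³/s.
By mass balance at complete mixing, C = (1.944·66 + 290·0.723) / (1.944 + 290) = 338/291.9 = 1.158 mg/L.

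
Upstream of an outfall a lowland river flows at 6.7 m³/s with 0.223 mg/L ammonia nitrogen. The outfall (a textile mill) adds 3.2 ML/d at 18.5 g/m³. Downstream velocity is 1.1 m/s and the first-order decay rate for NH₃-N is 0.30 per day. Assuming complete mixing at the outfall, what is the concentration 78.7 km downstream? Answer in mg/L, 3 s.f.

0.252 mg/L

3.2 ML/d = 0.03704 m³/s.
After complete mixing, C₀ = (0.03704·18.5 + 6.7·0.223) / 6.737 = 0.3235 mg/L.
Travel time t = 7.87e+04 m / 1.1 m/s = 7.155e+04 s = 0.8281 d.
C = 0.3235·exp(−0.30·0.8281) = 0.3235·0.78 = 0.2523 mg/L.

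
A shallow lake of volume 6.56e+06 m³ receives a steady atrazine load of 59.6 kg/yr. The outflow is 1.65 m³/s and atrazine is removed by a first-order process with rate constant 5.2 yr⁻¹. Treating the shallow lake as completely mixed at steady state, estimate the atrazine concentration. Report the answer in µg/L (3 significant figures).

0.692 µg/L

Outflow Q = 1.65 m³/s × 3.156e+07 s/yr = 5.207e+07 m³/yr.
Steady-state CSTR mass balance: W = Q·C + k·V·C, so C = W/(Q + kV).
Q + kV = 5.207e+07 + 5.2·6.56e+06 = 8.618e+07 m³/yr.
C = 59.6/8.618e+07 = 6.916e-07 kg/m³ = 0.0006916 mg/L = 0.6916 µg/L.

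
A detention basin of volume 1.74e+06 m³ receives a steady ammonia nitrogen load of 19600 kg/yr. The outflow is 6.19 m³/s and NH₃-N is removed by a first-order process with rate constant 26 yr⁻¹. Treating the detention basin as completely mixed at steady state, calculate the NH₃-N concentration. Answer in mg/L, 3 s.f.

0.0815 mg/L

Outflow Q = 6.19 m³/s × 3.156e+07 s/yr = 1.953e+08 m³/yr.
Steady-state CSTR mass balance: W = Q·C + k·V·C, so C = W/(Q + kV).
Q + kV = 1.953e+08 + 26·1.74e+06 = 2.406e+08 m³/yr.
C = 19600/2.406e+08 = 8.147e-05 kg/m³ = 0.08147 mg/L.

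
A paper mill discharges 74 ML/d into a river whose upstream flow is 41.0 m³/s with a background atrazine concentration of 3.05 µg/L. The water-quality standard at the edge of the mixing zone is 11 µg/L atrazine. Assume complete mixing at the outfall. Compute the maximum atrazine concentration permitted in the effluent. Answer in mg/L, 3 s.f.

0.392 mg/L

74 ML/d = 0.8565 m³/s.
3.05 µg/L = 0.00305 mg/L.
11 µg/L = 0.011 mg/L.
Mass balance: 0.011·41.86 = 0.8565·Cₑ + 41·0.00305.
Cₑ = (0.4604 − 0.125) / 0.8565 = 0.3916 mg/L.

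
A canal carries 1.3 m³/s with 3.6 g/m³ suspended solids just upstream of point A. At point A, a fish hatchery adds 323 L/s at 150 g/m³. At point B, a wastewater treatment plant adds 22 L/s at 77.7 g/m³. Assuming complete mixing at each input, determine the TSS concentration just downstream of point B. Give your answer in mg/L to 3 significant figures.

323 L/s = 0.323 m³/s.
After input A: C = (1.3·3.6 + 0.323·150) / 1.623 = 32.74 mg/L.
22 L/s = 0.022 m³/s.
After input B: C = (1.623·32.74 + 0.022·77.7) / 1.645 = 33.34 mg/L.

33.3 mg/L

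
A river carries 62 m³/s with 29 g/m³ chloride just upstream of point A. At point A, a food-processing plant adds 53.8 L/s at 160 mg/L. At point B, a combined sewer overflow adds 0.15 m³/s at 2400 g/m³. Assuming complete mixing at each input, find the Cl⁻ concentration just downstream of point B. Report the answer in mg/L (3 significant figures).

34.8 mg/L

53.8 L/s = 0.0538 m³/s.
After input A: C = (62·29 + 0.0538·160) / 62.05 = 29.11 mg/L.
After input B: C = (62.05·29.11 + 0.15·2400) / 62.2 = 34.83 mg/L.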